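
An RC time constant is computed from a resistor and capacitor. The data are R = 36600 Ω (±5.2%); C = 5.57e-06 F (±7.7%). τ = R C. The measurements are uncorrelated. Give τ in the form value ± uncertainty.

0.204 ± 0.0189 s

Each factor contributes (exponent × relative error)² to (δτ/τ)²:
  (1·δR/R)² = (1×0.0520)² = 0.00270;  (1·δC/C)² = (1×0.0770)² = 0.00593
δτ/τ = √(0.00863) = 0.0929
τ = 0.204 s, so δτ = 0.0929 × 0.204 = 0.0189 s.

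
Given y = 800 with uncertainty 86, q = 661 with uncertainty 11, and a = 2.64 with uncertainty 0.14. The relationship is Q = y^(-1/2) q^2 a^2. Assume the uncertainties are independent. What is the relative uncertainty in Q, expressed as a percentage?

12.3%

Relative error in a monomial: (δQ/Q)² = Σ (nᵢ · δxᵢ/xᵢ)².
  (−½·δy/y)² = (-0.5×0.107)² = 0.00289;  (2·δq/q)² = (2×0.0166)² = 0.00111;  (2·δa/a)² = (2×0.0530)² = 0.0112
δQ/Q = √(0.0152) = 0.123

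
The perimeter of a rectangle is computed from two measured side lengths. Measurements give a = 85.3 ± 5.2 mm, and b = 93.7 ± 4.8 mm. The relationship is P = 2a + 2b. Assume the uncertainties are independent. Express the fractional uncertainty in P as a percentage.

3.95%

Absolute uncertainties add in quadrature for a linear combination:
  (2·δa)² = 108;  (2·δb)² = 92.2
δP = √(200) = 14.2 mm
P = 358 mm, so δP/P = 14.2/358 = 0.0395.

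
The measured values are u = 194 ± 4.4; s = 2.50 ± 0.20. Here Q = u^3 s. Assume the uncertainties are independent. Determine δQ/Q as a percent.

10.5%

Since Q is a product/quotient, work with relative uncertainties:
  (3·δu/u)² = (3×0.0227)² = 0.00463;  (1·δs/s)² = (1×0.0800)² = 0.00640
δQ/Q = √(0.0110) = 0.105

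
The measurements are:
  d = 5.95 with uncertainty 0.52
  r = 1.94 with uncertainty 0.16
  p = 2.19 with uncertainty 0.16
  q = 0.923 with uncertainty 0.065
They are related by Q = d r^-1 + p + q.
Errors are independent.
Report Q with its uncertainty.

6.18 ± 0.407

Let w = d·r^-1 = 3.07. δw/w = √((1·δd/d)² + (-1·δr/r)²) = √(0.00764 + 0.00680) = 0.120, so δw = 0.369.
Q = w + p + q: δQ = √(δw² + δp² + δq²) = √(0.136 + 0.0256 + 0.00423) = 0.407
Q = 6.18.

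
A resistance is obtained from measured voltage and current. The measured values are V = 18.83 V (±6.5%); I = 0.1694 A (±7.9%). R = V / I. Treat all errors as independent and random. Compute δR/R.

0.102

For a monomial R ∝ V, I^-1, fractional errors add in quadrature:
  (1·δV/V)² = (1×0.0650)² = 0.00423;  (-1·δI/I)² = (-1×0.0790)² = 0.00624
δR/R = √(0.0105) = 0.102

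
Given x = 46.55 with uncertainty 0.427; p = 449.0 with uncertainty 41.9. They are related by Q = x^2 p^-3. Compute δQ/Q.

0.281

Since Q is a product/quotient, work with relative uncertainties:
  (2·δx/x)² = (2×0.00917)² = 0.000337;  (-3·δp/p)² = (-3×0.0933)² = 0.0784
δQ/Q = √(0.0787) = 0.281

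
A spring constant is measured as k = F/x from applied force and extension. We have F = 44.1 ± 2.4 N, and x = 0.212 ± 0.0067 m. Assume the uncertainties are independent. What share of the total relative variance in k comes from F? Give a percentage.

(δk/k)² = (1·δF/F)² + (-1·δx/x)²
  F term: (1×0.0544)² = 0.00296
  x term: (-1×0.0316)² = 0.000999
Total = 0.00396. Share from F = 0.00296/0.00396 = 0.748.

74.8%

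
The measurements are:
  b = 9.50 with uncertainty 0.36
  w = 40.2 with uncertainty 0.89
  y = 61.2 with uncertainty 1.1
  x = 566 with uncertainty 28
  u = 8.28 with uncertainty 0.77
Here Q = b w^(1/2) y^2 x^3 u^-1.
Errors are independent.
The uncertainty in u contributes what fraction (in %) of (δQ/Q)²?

25.8%

(δQ/Q)² = (1·δb/b)² + (½·δw/w)² + (2·δy/y)² + (3·δx/x)² + (-1·δu/u)²
  b term: (1×0.0379)² = 0.00144
  w term: (0.5×0.0221)² = 0.000123
  y term: (2×0.0180)² = 0.00129
  x term: (3×0.0495)² = 0.0220
  u term: (-1×0.0930)² = 0.00865
Total = 0.0335. Share from u = 0.00865/0.0335 = 0.258.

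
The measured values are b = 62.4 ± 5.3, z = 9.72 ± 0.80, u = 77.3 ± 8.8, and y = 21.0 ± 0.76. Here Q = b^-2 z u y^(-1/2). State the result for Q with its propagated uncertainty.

Each factor contributes (exponent × relative error)² to (δQ/Q)²:
  (-2·δb/b)² = (-2×0.0849)² = 0.0289;  (1·δz/z)² = (1×0.0823)² = 0.00677;  (1·δu/u)² = (1×0.114)² = 0.0130;  (−½·δy/y)² = (-0.5×0.0362)² = 0.000327
δQ/Q = √(0.0489) = 0.221
Q = 0.0421, so δQ = 0.221 × 0.0421 = 0.00931.

0.0421 ± 0.00931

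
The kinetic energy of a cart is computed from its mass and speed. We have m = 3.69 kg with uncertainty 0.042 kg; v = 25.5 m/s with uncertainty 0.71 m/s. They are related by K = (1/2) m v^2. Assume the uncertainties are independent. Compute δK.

For a monomial K ∝ m, v^2, fractional errors add in quadrature:
  (1·δm/m)² = (1×0.0114)² = 0.000130;  (2·δv/v)² = (2×0.0278)² = 0.00310
δK/K = √(0.00323) = 0.0568
K = 1200 J, so δK = 0.0568 × 1200 = 68.2 J.

68.2 J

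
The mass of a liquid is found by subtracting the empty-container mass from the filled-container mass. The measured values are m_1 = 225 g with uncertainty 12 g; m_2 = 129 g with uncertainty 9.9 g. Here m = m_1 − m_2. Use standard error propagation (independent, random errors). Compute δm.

15.6 g

Sums and differences: (δm)² = Σ (cᵢ δxᵢ)².
  (δm_1)² = 144;  (δm_2)² = 98.0
δm = √(242) = 15.6 g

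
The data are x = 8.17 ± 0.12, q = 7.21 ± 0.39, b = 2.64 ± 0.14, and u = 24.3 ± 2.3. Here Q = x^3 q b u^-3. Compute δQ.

0.215

Q is a product of powers, so relative uncertainties combine in quadrature:
  (3·δx/x)² = (3×0.0147)² = 0.00194;  (1·δq/q)² = (1×0.0541)² = 0.00293;  (1·δb/b)² = (1×0.0530)² = 0.00281;  (-3·δu/u)² = (-3×0.0947)² = 0.0806
δQ/Q = √(0.0883) = 0.297
Q = 0.723, so δQ = 0.297 × 0.723 = 0.215.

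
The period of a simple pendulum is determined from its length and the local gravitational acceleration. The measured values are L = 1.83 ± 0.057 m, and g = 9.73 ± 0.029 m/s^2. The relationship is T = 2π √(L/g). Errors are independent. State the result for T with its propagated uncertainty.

2.72 ± 0.0426 s

Each factor contributes (exponent × relative error)² to (δT/T)²:
  (½·δL/L)² = (0.5×0.0311)² = 0.000243;  (−½·δg/g)² = (-0.5×0.00298)² = 2.22e-06
δT/T = √(0.000245) = 0.0156
T = 2.72 s, so δT = 0.0156 × 2.72 = 0.0426 s.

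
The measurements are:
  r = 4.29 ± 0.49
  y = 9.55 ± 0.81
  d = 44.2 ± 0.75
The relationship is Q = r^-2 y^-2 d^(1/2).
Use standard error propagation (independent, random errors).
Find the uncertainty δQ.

Each factor contributes (exponent × relative error)² to (δQ/Q)²:
  (-2·δr/r)² = (-2×0.114)² = 0.0522;  (-2·δy/y)² = (-2×0.0848)² = 0.0288;  (½·δd/d)² = (0.5×0.0170)² = 7.2e-05
δQ/Q = √(0.0810) = 0.285
Q = 0.00396, so δQ = 0.285 × 0.00396 = 0.00113.

0.00113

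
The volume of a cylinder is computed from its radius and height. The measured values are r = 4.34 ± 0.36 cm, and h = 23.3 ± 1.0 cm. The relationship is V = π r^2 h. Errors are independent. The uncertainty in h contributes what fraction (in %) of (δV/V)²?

(δV/V)² = (2·δr/r)² + (1·δh/h)²
  r term: (2×0.0829)² = 0.0275
  h term: (1×0.0429)² = 0.00184
Total = 0.0294. Share from h = 0.00184/0.0294 = 0.0627.

6.27%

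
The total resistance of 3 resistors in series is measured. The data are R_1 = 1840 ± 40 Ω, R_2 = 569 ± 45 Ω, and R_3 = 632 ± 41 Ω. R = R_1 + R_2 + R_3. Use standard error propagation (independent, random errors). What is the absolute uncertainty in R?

For a sum/difference, combine absolute errors in quadrature:
  (δR_1)² = 1600;  (δR_2)² = 2020;  (δR_3)² = 1680
δR = √(5310) = 72.8 Ω

72.8 Ω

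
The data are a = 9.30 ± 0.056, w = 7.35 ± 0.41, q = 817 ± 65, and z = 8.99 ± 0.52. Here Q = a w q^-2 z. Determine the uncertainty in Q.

0.000164

Relative error in a monomial: (δQ/Q)² = Σ (nᵢ · δxᵢ/xᵢ)².
  (1·δa/a)² = (1×0.00602)² = 3.63e-05;  (1·δw/w)² = (1×0.0558)² = 0.00311;  (-2·δq/q)² = (-2×0.0796)² = 0.0253;  (1·δz/z)² = (1×0.0578)² = 0.00335
δQ/Q = √(0.0318) = 0.178
Q = 0.000921, so δQ = 0.178 × 0.000921 = 0.000164.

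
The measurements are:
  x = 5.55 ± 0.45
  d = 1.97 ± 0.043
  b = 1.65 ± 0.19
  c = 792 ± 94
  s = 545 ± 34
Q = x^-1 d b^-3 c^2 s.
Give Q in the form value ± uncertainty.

(2.70 ± 1.17) × 10^7

Each factor contributes (exponent × relative error)² to (δQ/Q)²:
  (-1·δx/x)² = (-1×0.0811)² = 0.00657;  (1·δd/d)² = (1×0.0218)² = 0.000476;  (-3·δb/b)² = (-3×0.115)² = 0.119;  (2·δc/c)² = (2×0.119)² = 0.0563;  (1·δs/s)² = (1×0.0624)² = 0.00389
δQ/Q = √(0.187) = 0.432
Q = 2.7e+07, so δQ = 0.432 × 2.7e+07 = 1.17e+07.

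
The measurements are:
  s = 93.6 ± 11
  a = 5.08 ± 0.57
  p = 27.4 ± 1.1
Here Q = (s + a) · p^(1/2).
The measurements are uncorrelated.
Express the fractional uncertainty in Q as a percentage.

11.3%

Let u = s + a = 98.7. δu = √(δs² + δa²) = √(121 + 0.325) = 11.0, so δu/u = 0.112.
Q is then a monomial in u, p:
δQ/Q = √((δu/u)² + (½·δp/p)²) = √(0.0125 + 0.000403) = 0.113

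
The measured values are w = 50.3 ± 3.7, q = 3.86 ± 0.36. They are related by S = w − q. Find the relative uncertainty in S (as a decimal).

0.0800

Sums and differences: (δS)² = Σ (cᵢ δxᵢ)².
  (δw)² = 13.7;  (δq)² = 0.130
δS = √(13.8) = 3.72
S = 46.4, so δS/S = 3.72/46.4 = 0.0800.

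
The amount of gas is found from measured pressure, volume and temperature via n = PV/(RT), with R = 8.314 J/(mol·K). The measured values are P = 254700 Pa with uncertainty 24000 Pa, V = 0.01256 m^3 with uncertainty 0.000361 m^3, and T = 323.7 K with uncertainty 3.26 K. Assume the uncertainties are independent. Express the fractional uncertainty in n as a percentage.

9.90%

Relative error in a monomial: (δn/n)² = Σ (nᵢ · δxᵢ/xᵢ)².
  (1·δP/P)² = (1×0.0942)² = 0.00888;  (1·δV/V)² = (1×0.0287)² = 0.000826;  (-1·δT/T)² = (-1×0.0101)² = 0.000101
δn/n = √(0.00981) = 0.0990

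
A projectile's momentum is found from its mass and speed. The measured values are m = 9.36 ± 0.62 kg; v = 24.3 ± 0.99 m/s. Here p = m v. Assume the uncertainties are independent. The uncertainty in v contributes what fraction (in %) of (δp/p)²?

(δp/p)² = (1·δm/m)² + (1·δv/v)²
  m term: (1×0.0662)² = 0.00439
  v term: (1×0.0407)² = 0.00166
Total = 0.00605. Share from v = 0.00166/0.00605 = 0.274.

27.4%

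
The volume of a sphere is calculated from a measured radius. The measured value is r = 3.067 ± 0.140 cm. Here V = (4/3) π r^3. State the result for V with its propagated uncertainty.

V ∝ r^3, so δV/V = |3| · δr/r = 3 × 0.0456 = 0.137.
V = 120.8 cm^3, so δV = 0.137 × 120.8 = 16.5 cm^3.

120.8 ± 16.5 cm^3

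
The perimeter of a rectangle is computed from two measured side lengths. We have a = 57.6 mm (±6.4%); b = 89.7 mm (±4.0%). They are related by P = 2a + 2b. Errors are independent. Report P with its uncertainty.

295 ± 10.3 mm

For a sum/difference, combine absolute errors in quadrature:
  (2·δa)² = 54.4;  (2·δb)² = 51.5
δP = √(106) = 10.3 mm
P = 295 mm.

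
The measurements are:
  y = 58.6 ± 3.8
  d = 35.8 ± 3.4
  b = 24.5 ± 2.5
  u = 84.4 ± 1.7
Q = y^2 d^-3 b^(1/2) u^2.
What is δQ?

Since Q is a product/quotient, work with relative uncertainties:
  (2·δy/y)² = (2×0.0648)² = 0.0168;  (-3·δd/d)² = (-3×0.0950)² = 0.0812;  (½·δb/b)² = (0.5×0.102)² = 0.00260;  (2·δu/u)² = (2×0.0201)² = 0.00162
δQ/Q = √(0.102) = 0.320
Q = 2640, so δQ = 0.320 × 2640 = 844.

844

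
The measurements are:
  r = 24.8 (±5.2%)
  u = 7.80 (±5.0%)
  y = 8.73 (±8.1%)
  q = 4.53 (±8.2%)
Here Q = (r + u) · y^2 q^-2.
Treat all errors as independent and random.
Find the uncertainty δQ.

28.4

Let w = r + u = 32.6. δw = √(δr² + δu²) = √(1.66 + 0.152) = 1.35, so δw/w = 0.0413.
Q is then a monomial in w, y, q:
δQ/Q = √((δw/w)² + (2·δy/y)² + (-2·δq/q)²) = √(0.00171 + 0.0262 + 0.0269) = 0.234
Q = 121, so δQ = 0.234 × 121 = 28.4.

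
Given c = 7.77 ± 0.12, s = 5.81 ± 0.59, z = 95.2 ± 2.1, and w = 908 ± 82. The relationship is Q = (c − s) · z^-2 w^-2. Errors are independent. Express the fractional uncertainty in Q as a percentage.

35.9%

Let u = c − s = 1.96. δu = √(δc² + δs²) = √(0.0144 + 0.348) = 0.602, so δu/u = 0.307.
Q is then a monomial in u, z, w:
δQ/Q = √((δu/u)² + (-2·δz/z)² + (-2·δw/w)²) = √(0.0944 + 0.00195 + 0.0326) = 0.359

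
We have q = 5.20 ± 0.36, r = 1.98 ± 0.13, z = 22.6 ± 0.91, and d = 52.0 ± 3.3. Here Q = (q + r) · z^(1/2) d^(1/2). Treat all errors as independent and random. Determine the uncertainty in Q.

Let u = q + r = 7.18. δu = √(δq² + δr²) = √(0.130 + 0.0169) = 0.383, so δu/u = 0.0533.
Q is then a monomial in u, z, d:
δQ/Q = √((δu/u)² + (½·δz/z)² + (½·δd/d)²) = √(0.00284 + 0.000405 + 0.00101) = 0.0652
Q = 246, so δQ = 0.0652 × 246 = 16.1.

16.1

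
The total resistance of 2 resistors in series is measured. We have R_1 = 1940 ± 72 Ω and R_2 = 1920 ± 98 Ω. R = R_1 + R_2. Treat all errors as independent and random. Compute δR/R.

0.0315

Each term contributes (cᵢ δxᵢ)² to (δR)²:
  (δR_1)² = 5180;  (δR_2)² = 9600
δR = √(14800) = 122 Ω
R = 3860 Ω, so δR/R = 122/3860 = 0.0315.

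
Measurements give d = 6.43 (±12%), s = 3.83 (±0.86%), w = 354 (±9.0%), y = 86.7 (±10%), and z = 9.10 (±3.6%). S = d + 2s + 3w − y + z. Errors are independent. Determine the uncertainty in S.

S is a linear combination, so absolute uncertainties add in quadrature:
  (δd)² = 0.595;  (2·δs)² = 0.00434;  (3·δw)² = 9140;  (δy)² = 75.2;  (δz)² = 0.107
δS = √(9210) = 96.0

96.0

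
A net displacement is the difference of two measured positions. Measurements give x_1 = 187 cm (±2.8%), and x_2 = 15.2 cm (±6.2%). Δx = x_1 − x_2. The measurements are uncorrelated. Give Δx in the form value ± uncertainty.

Absolute uncertainties add in quadrature for a linear combination:
  (δx_1)² = 27.4;  (δx_2)² = 0.888
δΔx = √(28.3) = 5.32 cm
Δx = 172 cm.

172 ± 5.32 cm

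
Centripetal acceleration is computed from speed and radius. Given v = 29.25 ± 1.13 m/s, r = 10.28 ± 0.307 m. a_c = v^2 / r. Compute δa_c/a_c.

0.0828

a_c is a product of powers, so relative uncertainties combine in quadrature:
  (2·δv/v)² = (2×0.0386)² = 0.00597;  (-1·δr/r)² = (-1×0.0299)² = 0.000892
δa_c/a_c = √(0.00686) = 0.0828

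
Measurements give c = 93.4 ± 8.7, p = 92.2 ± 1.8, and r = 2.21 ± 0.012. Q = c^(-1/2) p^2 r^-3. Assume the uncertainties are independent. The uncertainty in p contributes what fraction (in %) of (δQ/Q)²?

38.5%

(δQ/Q)² = (−½·δc/c)² + (2·δp/p)² + (-3·δr/r)²
  c term: (-0.5×0.0931)² = 0.00217
  p term: (2×0.0195)² = 0.00152
  r term: (-3×0.00543)² = 0.000265
Total = 0.00396. Share from p = 0.00152/0.00396 = 0.385.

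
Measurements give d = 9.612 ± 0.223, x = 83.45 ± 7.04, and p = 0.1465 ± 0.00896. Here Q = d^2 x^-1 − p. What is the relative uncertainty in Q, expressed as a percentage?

11.1%

Let w = d^2·x^-1 = 1.107. δw/w = √((2·δd/d)² + (-1·δx/x)²) = √(0.00215 + 0.00712) = 0.0963, so δw = 0.107.
Q = w − p: δQ = √(δw² + δp²) = √(0.0114 + 8.03e-05) = 0.107
Q = 0.9606, so δQ/Q = 0.107/0.9606 = 0.111.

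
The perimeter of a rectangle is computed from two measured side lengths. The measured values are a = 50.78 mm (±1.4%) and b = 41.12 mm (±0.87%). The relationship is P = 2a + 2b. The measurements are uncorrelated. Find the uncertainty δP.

1.59 mm

Each term contributes (cᵢ δxᵢ)² to (δP)²:
  (2·δa)² = 2.02;  (2·δb)² = 0.512
δP = √(2.53) = 1.59 mm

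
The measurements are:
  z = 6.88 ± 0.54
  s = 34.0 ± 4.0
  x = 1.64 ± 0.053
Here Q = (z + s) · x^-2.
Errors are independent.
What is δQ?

1.79

Let u = z + s = 40.9. δu = √(δz² + δs²) = √(0.292 + 16.0) = 4.04, so δu/u = 0.0987.
Q is then a monomial in u, x:
δQ/Q = √((δu/u)² + (-2·δx/x)²) = √(0.00975 + 0.00418) = 0.118
Q = 15.2, so δQ = 0.118 × 15.2 = 1.79.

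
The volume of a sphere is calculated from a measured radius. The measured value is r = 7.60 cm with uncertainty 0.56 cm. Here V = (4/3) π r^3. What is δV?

Each factor contributes (exponent × relative error)² to (δV/V)²:
  (3·δr/r)² = (3×0.0737)² = 0.0489
δV/V = √(0.0489) = 0.221
V = 1840 cm^3, so δV = 0.221 × 1840 = 406 cm^3.

406 cm^3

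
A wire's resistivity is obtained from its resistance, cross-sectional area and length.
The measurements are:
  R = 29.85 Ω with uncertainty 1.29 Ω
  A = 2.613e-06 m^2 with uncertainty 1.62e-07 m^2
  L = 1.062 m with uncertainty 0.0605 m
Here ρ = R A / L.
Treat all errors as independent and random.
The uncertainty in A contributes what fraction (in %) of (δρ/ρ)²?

42.9%

(δρ/ρ)² = (1·δR/R)² + (1·δA/A)² + (-1·δL/L)²
  R term: (1×0.0432)² = 0.00187
  A term: (1×0.0620)² = 0.00384
  L term: (-1×0.0570)² = 0.00325
Total = 0.00896. Share from A = 0.00384/0.00896 = 0.429.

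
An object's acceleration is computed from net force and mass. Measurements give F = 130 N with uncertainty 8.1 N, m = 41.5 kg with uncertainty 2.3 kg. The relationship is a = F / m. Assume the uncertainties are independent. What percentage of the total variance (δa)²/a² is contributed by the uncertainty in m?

(δa/a)² = (1·δF/F)² + (-1·δm/m)²
  F term: (1×0.0623)² = 0.00388
  m term: (-1×0.0554)² = 0.00307
Total = 0.00695. Share from m = 0.00307/0.00695 = 0.442.

44.2%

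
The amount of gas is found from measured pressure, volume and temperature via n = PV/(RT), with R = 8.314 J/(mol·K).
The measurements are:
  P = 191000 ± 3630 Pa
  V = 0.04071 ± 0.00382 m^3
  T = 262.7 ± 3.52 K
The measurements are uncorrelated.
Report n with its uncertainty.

3.560 ± 0.344 mol

Products/powers → add relative errors in quadrature, weighted by exponent:
  (1·δP/P)² = (1×0.0190)² = 0.000361;  (1·δV/V)² = (1×0.0938)² = 0.00880;  (-1·δT/T)² = (-1×0.0134)² = 0.000180
δn/n = √(0.00935) = 0.0967
n = 3.560 mol, so δn = 0.0967 × 3.560 = 0.344 mol.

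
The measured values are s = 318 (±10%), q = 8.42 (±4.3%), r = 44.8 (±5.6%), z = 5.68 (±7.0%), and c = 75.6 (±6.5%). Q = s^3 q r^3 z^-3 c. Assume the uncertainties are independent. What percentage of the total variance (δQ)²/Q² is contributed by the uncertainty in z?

26.2%

(δQ/Q)² = (3·δs/s)² + (1·δq/q)² + (3·δr/r)² + (-3·δz/z)² + (1·δc/c)²
  s term: (3×0.100)² = 0.0900
  q term: (1×0.0430)² = 0.00185
  r term: (3×0.0560)² = 0.0282
  z term: (-3×0.0700)² = 0.0441
  c term: (1×0.0650)² = 0.00423
Total = 0.168. Share from z = 0.0441/0.168 = 0.262.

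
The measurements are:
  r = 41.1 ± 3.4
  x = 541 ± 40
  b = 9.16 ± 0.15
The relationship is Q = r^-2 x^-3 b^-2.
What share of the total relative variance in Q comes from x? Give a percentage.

(δQ/Q)² = (-2·δr/r)² + (-3·δx/x)² + (-2·δb/b)²
  r term: (-2×0.0827)² = 0.0274
  x term: (-3×0.0739)² = 0.0492
  b term: (-2×0.0164)² = 0.00107
Total = 0.0776. Share from x = 0.0492/0.0776 = 0.634.

63.4%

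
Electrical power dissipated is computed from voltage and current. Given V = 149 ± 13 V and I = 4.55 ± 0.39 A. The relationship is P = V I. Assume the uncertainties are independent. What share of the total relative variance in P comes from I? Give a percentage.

49.1%

(δP/P)² = (1·δV/V)² + (1·δI/I)²
  V term: (1×0.0872)² = 0.00761
  I term: (1×0.0857)² = 0.00735
Total = 0.0150. Share from I = 0.00735/0.0150 = 0.491.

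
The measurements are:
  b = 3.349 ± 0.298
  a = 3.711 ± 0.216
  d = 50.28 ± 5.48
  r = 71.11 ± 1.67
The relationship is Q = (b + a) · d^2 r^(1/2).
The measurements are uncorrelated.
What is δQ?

33800

Let u = b + a = 7.060. δu = √(δb² + δa²) = √(0.0888 + 0.0467) = 0.368, so δu/u = 0.0521.
Q is then a monomial in u, d, r:
δQ/Q = √((δu/u)² + (2·δd/d)² + (½·δr/r)²) = √(0.00272 + 0.0475 + 0.000138) = 0.224
Q = 150500, so δQ = 0.224 × 150500 = 33800.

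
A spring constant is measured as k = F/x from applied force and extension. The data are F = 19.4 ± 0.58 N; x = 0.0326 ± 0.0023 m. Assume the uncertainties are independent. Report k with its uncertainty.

k is a product of powers, so relative uncertainties combine in quadrature:
  (1·δF/F)² = (1×0.0299)² = 0.000894;  (-1·δx/x)² = (-1×0.0706)² = 0.00498
δk/k = √(0.00587) = 0.0766
k = 595 N/m, so δk = 0.0766 × 595 = 45.6 N/m.

595 ± 45.6 N/m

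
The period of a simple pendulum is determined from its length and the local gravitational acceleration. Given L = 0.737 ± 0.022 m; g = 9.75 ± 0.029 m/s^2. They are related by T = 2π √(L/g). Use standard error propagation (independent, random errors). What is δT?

Each factor contributes (exponent × relative error)² to (δT/T)²:
  (½·δL/L)² = (0.5×0.0299)² = 0.000223;  (−½·δg/g)² = (-0.5×0.00297)² = 2.21e-06
δT/T = √(0.000225) = 0.0150
T = 1.73 s, so δT = 0.0150 × 1.73 = 0.0259 s.

0.0259 s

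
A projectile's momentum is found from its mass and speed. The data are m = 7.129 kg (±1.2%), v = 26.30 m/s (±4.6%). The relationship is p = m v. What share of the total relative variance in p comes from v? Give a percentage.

(δp/p)² = (1·δm/m)² + (1·δv/v)²
  m term: (1×0.0120)² = 0.000144
  v term: (1×0.0460)² = 0.00212
Total = 0.00226. Share from v = 0.00212/0.00226 = 0.936.

93.6%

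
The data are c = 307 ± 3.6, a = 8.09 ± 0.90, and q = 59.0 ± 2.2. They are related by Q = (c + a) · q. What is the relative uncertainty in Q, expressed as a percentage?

Let u = c + a = 315. δu = √(δc² + δa²) = √(13.0 + 0.810) = 3.71, so δu/u = 0.0118.
Q is then a monomial in u, q:
δQ/Q = √((δu/u)² + (1·δq/q)²) = √(0.000139 + 0.00139) = 0.0391

3.91%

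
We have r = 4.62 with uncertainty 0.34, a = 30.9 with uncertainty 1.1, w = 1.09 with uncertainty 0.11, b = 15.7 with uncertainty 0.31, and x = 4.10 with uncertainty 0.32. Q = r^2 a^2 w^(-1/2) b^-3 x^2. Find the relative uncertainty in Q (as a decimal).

0.239

Products/powers → add relative errors in quadrature, weighted by exponent:
  (2·δr/r)² = (2×0.0736)² = 0.0217;  (2·δa/a)² = (2×0.0356)² = 0.00507;  (−½·δw/w)² = (-0.5×0.101)² = 0.00255;  (-3·δb/b)² = (-3×0.0197)² = 0.00351;  (2·δx/x)² = (2×0.0780)² = 0.0244
δQ/Q = √(0.0572) = 0.239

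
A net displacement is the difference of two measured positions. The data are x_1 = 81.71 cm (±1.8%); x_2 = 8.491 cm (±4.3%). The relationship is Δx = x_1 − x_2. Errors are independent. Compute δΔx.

1.52 cm

Δx is a linear combination, so absolute uncertainties add in quadrature:
  (δx_1)² = 2.16;  (δx_2)² = 0.133
δΔx = √(2.30) = 1.52 cm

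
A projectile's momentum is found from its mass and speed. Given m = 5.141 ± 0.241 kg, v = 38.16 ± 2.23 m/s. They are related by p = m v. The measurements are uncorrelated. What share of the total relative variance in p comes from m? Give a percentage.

(δp/p)² = (1·δm/m)² + (1·δv/v)²
  m term: (1×0.0469)² = 0.00220
  v term: (1×0.0584)² = 0.00342
Total = 0.00561. Share from m = 0.00220/0.00561 = 0.392.

39.2%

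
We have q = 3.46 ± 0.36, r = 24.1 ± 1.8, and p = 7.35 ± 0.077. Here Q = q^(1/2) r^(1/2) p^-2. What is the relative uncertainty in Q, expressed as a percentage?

Since Q is a product/quotient, work with relative uncertainties:
  (½·δq/q)² = (0.5×0.104)² = 0.00271;  (½·δr/r)² = (0.5×0.0747)² = 0.00139;  (-2·δp/p)² = (-2×0.0105)² = 0.000439
δQ/Q = √(0.00454) = 0.0674

6.74%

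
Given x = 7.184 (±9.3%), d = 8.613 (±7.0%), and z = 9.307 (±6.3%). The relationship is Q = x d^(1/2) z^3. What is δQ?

Products/powers → add relative errors in quadrature, weighted by exponent:
  (1·δx/x)² = (1×0.0930)² = 0.00865;  (½·δd/d)² = (0.5×0.0700)² = 0.00123;  (3·δz/z)² = (3×0.0630)² = 0.0357
δQ/Q = √(0.0456) = 0.214
Q = 17000, so δQ = 0.214 × 17000 = 3630.

3630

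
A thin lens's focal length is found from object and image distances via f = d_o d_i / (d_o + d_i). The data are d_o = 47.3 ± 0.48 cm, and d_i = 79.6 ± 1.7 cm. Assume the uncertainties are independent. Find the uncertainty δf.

∂f/∂d_o = (d_i/(d_o+d_i))² = 0.393;  ∂f/∂d_i = (d_o/(d_o+d_i))² = 0.139
δf = √((∂f/∂d_o · δd_o)² + (∂f/∂d_i · δd_i)²) = √(0.0357 + 0.0558) = 0.302 cm

0.302 cm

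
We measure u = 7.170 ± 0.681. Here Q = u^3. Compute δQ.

105

For a monomial Q ∝ u^3, fractional errors add in quadrature:
  (3·δu/u)² = (3×0.0950)² = 0.0812
δQ/Q = √(0.0812) = 0.285
Q = 368.6, so δQ = 0.285 × 368.6 = 105.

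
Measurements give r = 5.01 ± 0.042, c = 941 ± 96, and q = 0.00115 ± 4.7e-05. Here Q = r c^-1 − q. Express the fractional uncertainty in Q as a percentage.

13.1%

Let p = r·c^-1 = 0.00532. δp/p = √((1·δr/r)² + (-1·δc/c)²) = √(7.03e-05 + 0.0104) = 0.102, so δp = 0.000545.
Q = p − q: δQ = √(δp² + δq²) = √(2.97e-07 + 2.21e-09) = 0.000547
Q = 0.00417, so δQ/Q = 0.000547/0.00417 = 0.131.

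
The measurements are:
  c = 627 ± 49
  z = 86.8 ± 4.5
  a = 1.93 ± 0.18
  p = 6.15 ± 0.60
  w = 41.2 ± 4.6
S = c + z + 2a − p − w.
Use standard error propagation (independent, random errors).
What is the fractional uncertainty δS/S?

Each term contributes (cᵢ δxᵢ)² to (δS)²:
  (δc)² = 2400;  (δz)² = 20.2;  (2·δa)² = 0.130;  (δp)² = 0.360;  (δw)² = 21.2
δS = √(2440) = 49.4
S = 670, so δS/S = 49.4/670 = 0.0737.

0.0737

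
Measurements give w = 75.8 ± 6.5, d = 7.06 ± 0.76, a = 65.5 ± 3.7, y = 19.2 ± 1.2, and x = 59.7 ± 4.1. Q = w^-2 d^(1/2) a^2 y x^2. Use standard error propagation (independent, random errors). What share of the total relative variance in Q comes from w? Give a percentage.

43.4%

(δQ/Q)² = (-2·δw/w)² + (½·δd/d)² + (2·δa/a)² + (1·δy/y)² + (2·δx/x)²
  w term: (-2×0.0858)² = 0.0294
  d term: (0.5×0.108)² = 0.00290
  a term: (2×0.0565)² = 0.0128
  y term: (1×0.0625)² = 0.00391
  x term: (2×0.0687)² = 0.0189
Total = 0.0678. Share from w = 0.0294/0.0678 = 0.434.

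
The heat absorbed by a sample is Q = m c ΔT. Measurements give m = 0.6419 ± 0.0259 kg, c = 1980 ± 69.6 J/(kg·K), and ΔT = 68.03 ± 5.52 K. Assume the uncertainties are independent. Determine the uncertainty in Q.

8400 J

Q is a product of powers, so relative uncertainties combine in quadrature:
  (1·δm/m)² = (1×0.0403)² = 0.00163;  (1·δc/c)² = (1×0.0352)² = 0.00124;  (1·δΔT/ΔT)² = (1×0.0811)² = 0.00658
δQ/Q = √(0.00945) = 0.0972
Q = 86460 J, so δQ = 0.0972 × 86460 = 8400 J.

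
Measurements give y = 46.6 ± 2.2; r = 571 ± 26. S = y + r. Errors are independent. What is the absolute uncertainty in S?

S is a linear combination, so absolute uncertainties add in quadrature:
  (δy)² = 4.84;  (δr)² = 676
δS = √(681) = 26.1

26.1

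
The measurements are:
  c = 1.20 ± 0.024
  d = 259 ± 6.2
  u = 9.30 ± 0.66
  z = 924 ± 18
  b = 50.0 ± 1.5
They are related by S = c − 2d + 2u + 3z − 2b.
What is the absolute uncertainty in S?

S is a linear combination, so absolute uncertainties add in quadrature:
  (δc)² = 0.000576;  (2·δd)² = 154;  (2·δu)² = 1.74;  (3·δz)² = 2920;  (2·δb)² = 9.00
δS = √(3080) = 55.5

55.5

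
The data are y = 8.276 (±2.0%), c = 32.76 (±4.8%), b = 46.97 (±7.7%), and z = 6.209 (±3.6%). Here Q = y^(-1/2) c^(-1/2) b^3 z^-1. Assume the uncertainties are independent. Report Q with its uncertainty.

Each factor contributes (exponent × relative error)² to (δQ/Q)²:
  (−½·δy/y)² = (-0.5×0.0200)² = 0.000100;  (−½·δc/c)² = (-0.5×0.0480)² = 0.000576;  (3·δb/b)² = (3×0.0770)² = 0.0534;  (-1·δz/z)² = (-1×0.0360)² = 0.00130
δQ/Q = √(0.0553) = 0.235
Q = 1014, so δQ = 0.235 × 1014 = 238.

1014 ± 238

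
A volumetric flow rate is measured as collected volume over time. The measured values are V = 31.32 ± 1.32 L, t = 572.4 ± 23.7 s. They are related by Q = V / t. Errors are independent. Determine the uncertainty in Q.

Each factor contributes (exponent × relative error)² to (δQ/Q)²:
  (1·δV/V)² = (1×0.0421)² = 0.00178;  (-1·δt/t)² = (-1×0.0414)² = 0.00171
δQ/Q = √(0.00349) = 0.0591
Q = 0.05472 L/s, so δQ = 0.0591 × 0.05472 = 0.00323 L/s.

0.00323 L/s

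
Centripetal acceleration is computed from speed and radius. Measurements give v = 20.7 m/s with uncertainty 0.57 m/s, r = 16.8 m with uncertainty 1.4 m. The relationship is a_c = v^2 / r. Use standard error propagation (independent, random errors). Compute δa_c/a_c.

a_c is a product of powers, so relative uncertainties combine in quadrature:
  (2·δv/v)² = (2×0.0275)² = 0.00303;  (-1·δr/r)² = (-1×0.0833)² = 0.00694
δa_c/a_c = √(0.00998) = 0.0999

0.0999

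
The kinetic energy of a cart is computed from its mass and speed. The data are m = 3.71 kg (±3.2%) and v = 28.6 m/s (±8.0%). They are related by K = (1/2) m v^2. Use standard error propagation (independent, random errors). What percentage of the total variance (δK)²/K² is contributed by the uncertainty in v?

(δK/K)² = (1·δm/m)² + (2·δv/v)²
  m term: (1×0.0320)² = 0.00102
  v term: (2×0.0800)² = 0.0256
Total = 0.0266. Share from v = 0.0256/0.0266 = 0.962.

96.2%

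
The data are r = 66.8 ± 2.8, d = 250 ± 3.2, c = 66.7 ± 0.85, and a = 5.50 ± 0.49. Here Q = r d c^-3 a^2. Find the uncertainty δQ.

Relative error in a monomial: (δQ/Q)² = Σ (nᵢ · δxᵢ/xᵢ)².
  (1·δr/r)² = (1×0.0419)² = 0.00176;  (1·δd/d)² = (1×0.0128)² = 0.000164;  (-3·δc/c)² = (-3×0.0127)² = 0.00146;  (2·δa/a)² = (2×0.0891)² = 0.0317
δQ/Q = √(0.0351) = 0.187
Q = 1.70, so δQ = 0.187 × 1.70 = 0.319.

0.319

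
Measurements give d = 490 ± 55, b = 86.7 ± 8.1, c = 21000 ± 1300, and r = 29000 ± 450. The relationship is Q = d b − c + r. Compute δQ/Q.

Let p = d·b = 42500. δp/p = √((1·δd/d)² + (1·δb/b)²) = √(0.0126 + 0.00873) = 0.146, so δp = 6200.
Q = p − c + r: δQ = √(δp² + δc² + δr²) = √(3.85e+07 + 1.69e+06 + 2.02e+05) = 6350
Q = 50500, so δQ/Q = 6350/50500 = 0.126.

0.126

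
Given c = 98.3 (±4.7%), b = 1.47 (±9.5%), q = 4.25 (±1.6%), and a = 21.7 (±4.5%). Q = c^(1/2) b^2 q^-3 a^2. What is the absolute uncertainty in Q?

28.5

Each factor contributes (exponent × relative error)² to (δQ/Q)²:
  (½·δc/c)² = (0.5×0.0470)² = 0.000552;  (2·δb/b)² = (2×0.0950)² = 0.0361;  (-3·δq/q)² = (-3×0.0160)² = 0.00230;  (2·δa/a)² = (2×0.0450)² = 0.00810
δQ/Q = √(0.0471) = 0.217
Q = 131, so δQ = 0.217 × 131 = 28.5.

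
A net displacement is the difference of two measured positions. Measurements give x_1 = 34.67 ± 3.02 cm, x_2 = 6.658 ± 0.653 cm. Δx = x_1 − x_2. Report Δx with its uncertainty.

28.01 ± 3.09 cm

Absolute uncertainties add in quadrature for a linear combination:
  (δx_1)² = 9.12;  (δx_2)² = 0.426
δΔx = √(9.55) = 3.09 cm
Δx = 28.01 cm.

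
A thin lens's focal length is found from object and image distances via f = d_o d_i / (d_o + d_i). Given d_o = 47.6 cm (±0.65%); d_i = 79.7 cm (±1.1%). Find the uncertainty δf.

∂f/∂d_o = (d_i/(d_o+d_i))² = 0.392;  ∂f/∂d_i = (d_o/(d_o+d_i))² = 0.140
δf = √((∂f/∂d_o · δd_o)² + (∂f/∂d_i · δd_i)²) = √(0.0147 + 0.0150) = 0.172 cm

0.172 cm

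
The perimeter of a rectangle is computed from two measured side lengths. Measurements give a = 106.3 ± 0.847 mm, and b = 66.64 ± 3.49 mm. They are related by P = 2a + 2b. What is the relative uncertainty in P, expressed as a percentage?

2.08%

Each term contributes (cᵢ δxᵢ)² to (δP)²:
  (2·δa)² = 2.87;  (2·δb)² = 48.7
δP = √(51.6) = 7.18 mm
P = 345.9 mm, so δP/P = 7.18/345.9 = 0.0208.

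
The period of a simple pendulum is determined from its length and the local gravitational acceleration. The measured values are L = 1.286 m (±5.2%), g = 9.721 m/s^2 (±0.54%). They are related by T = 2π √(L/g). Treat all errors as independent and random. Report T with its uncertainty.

Relative error in a monomial: (δT/T)² = Σ (nᵢ · δxᵢ/xᵢ)².
  (½·δL/L)² = (0.5×0.0520)² = 0.000676;  (−½·δg/g)² = (-0.5×0.00540)² = 7.29e-06
δT/T = √(0.000683) = 0.0261
T = 2.285 s, so δT = 0.0261 × 2.285 = 0.0597 s.

2.285 ± 0.0597 s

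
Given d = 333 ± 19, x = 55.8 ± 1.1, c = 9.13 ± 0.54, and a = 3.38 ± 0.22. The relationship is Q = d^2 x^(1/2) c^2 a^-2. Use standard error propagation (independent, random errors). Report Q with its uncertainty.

(6.04 ± 1.27) × 10^6

Each factor contributes (exponent × relative error)² to (δQ/Q)²:
  (2·δd/d)² = (2×0.0571)² = 0.0130;  (½·δx/x)² = (0.5×0.0197)² = 9.72e-05;  (2·δc/c)² = (2×0.0591)² = 0.0140;  (-2·δa/a)² = (-2×0.0651)² = 0.0169
δQ/Q = √(0.0441) = 0.210
Q = 6.04e+06, so δQ = 0.210 × 6.04e+06 = 1.27e+06.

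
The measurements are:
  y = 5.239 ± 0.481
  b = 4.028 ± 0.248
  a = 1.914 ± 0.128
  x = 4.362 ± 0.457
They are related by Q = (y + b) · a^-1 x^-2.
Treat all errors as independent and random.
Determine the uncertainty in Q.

Let u = y + b = 9.267. δu = √(δy² + δb²) = √(0.231 + 0.0615) = 0.541, so δu/u = 0.0584.
Q is then a monomial in u, a, x:
δQ/Q = √((δu/u)² + (-1·δa/a)² + (-2·δx/x)²) = √(0.00341 + 0.00447 + 0.0439) = 0.228
Q = 0.2545, so δQ = 0.228 × 0.2545 = 0.0579.

0.0579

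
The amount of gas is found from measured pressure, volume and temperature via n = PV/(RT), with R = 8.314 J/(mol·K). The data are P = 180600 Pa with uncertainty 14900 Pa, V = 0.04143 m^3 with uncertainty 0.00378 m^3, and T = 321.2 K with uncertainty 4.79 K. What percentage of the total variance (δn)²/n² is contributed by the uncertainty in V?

54.2%

(δn/n)² = (1·δP/P)² + (1·δV/V)² + (-1·δT/T)²
  P term: (1×0.0825)² = 0.00681
  V term: (1×0.0912)² = 0.00832
  T term: (-1×0.0149)² = 0.000222
Total = 0.0154. Share from V = 0.00832/0.0154 = 0.542.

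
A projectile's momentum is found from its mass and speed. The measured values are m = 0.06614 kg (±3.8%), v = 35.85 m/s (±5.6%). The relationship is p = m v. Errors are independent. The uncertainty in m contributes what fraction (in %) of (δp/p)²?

(δp/p)² = (1·δm/m)² + (1·δv/v)²
  m term: (1×0.0380)² = 0.00144
  v term: (1×0.0560)² = 0.00314
Total = 0.00458. Share from m = 0.00144/0.00458 = 0.315.

31.5%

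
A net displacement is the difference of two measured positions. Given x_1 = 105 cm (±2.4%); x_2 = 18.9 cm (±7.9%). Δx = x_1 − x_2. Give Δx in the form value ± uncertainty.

Sums and differences: (δΔx)² = Σ (cᵢ δxᵢ)².
  (δx_1)² = 6.35;  (δx_2)² = 2.23
δΔx = √(8.58) = 2.93 cm
Δx = 86.1 cm.

86.1 ± 2.93 cm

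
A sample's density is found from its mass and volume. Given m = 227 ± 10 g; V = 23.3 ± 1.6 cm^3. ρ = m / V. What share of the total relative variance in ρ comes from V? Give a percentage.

70.8%

(δρ/ρ)² = (1·δm/m)² + (-1·δV/V)²
  m term: (1×0.0441)² = 0.00194
  V term: (-1×0.0687)² = 0.00472
Total = 0.00666. Share from V = 0.00472/0.00666 = 0.708.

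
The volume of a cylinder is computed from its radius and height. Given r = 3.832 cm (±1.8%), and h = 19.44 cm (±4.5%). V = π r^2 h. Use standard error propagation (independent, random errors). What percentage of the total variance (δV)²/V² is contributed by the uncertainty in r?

39.0%

(δV/V)² = (2·δr/r)² + (1·δh/h)²
  r term: (2×0.0180)² = 0.00130
  h term: (1×0.0450)² = 0.00202
Total = 0.00332. Share from r = 0.00130/0.00332 = 0.390.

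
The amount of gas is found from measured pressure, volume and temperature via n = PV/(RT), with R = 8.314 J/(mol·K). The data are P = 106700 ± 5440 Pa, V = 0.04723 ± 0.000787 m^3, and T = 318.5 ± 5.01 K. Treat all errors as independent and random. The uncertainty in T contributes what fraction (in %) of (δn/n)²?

(δn/n)² = (1·δP/P)² + (1·δV/V)² + (-1·δT/T)²
  P term: (1×0.0510)² = 0.00260
  V term: (1×0.0167)² = 0.000278
  T term: (-1×0.0157)² = 0.000247
Total = 0.00312. Share from T = 0.000247/0.00312 = 0.0792.

7.92%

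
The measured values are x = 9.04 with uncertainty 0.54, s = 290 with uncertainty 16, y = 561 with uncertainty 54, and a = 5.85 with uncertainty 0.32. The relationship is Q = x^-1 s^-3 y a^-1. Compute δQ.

9.04e-08

Products/powers → add relative errors in quadrature, weighted by exponent:
  (-1·δx/x)² = (-1×0.0597)² = 0.00357;  (-3·δs/s)² = (-3×0.0552)² = 0.0274;  (1·δy/y)² = (1×0.0963)² = 0.00927;  (-1·δa/a)² = (-1×0.0547)² = 0.00299
δQ/Q = √(0.0432) = 0.208
Q = 4.35e-07, so δQ = 0.208 × 4.35e-07 = 9.04e-08.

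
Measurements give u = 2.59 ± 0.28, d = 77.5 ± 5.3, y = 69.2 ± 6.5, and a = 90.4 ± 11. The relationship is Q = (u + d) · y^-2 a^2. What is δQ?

Let w = u + d = 80.1. δw = √(δu² + δd²) = √(0.0784 + 28.1) = 5.31, so δw/w = 0.0663.
Q is then a monomial in w, y, a:
δQ/Q = √((δw/w)² + (-2·δy/y)² + (2·δa/a)²) = √(0.00439 + 0.0353 + 0.0592) = 0.314
Q = 137, so δQ = 0.314 × 137 = 43.0.

43.0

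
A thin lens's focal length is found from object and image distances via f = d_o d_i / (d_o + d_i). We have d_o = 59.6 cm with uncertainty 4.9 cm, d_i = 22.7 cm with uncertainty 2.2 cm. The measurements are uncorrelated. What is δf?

∂f/∂d_o = (d_i/(d_o+d_i))² = 0.0761;  ∂f/∂d_i = (d_o/(d_o+d_i))² = 0.524
δf = √((∂f/∂d_o · δd_o)² + (∂f/∂d_i · δd_i)²) = √(0.139 + 1.33) = 1.21 cm

1.21 cm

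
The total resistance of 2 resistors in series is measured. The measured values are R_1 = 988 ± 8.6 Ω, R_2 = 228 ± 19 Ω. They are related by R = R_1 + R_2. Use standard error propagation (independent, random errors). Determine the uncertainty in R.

Sums and differences: (δR)² = Σ (cᵢ δxᵢ)².
  (δR_1)² = 74.0;  (δR_2)² = 361
δR = √(435) = 20.9 Ω

20.9 Ω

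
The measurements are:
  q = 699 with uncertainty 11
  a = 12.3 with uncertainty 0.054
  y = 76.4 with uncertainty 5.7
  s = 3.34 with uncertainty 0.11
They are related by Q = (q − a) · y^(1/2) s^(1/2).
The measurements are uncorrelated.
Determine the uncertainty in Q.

Let u = q − a = 687. δu = √(δq² + δa²) = √(121 + 0.00292) = 11.0, so δu/u = 0.0160.
Q is then a monomial in u, y, s:
δQ/Q = √((δu/u)² + (½·δy/y)² + (½·δs/s)²) = √(0.000257 + 0.00139 + 0.000271) = 0.0438
Q = 11000, so δQ = 0.0438 × 11000 = 481.

481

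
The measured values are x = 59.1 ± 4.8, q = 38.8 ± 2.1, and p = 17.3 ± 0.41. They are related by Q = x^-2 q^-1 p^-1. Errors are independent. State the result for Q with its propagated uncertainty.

(4.27 ± 0.737) × 10^-7

Products/powers → add relative errors in quadrature, weighted by exponent:
  (-2·δx/x)² = (-2×0.0812)² = 0.0264;  (-1·δq/q)² = (-1×0.0541)² = 0.00293;  (-1·δp/p)² = (-1×0.0237)² = 0.000562
δQ/Q = √(0.0299) = 0.173
Q = 4.27e-07, so δQ = 0.173 × 4.27e-07 = 7.37e-08.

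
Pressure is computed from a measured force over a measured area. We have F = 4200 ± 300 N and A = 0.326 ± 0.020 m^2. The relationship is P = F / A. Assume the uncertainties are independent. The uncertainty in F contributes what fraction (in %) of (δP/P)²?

57.5%

(δP/P)² = (1·δF/F)² + (-1·δA/A)²
  F term: (1×0.0714)² = 0.00510
  A term: (-1×0.0613)² = 0.00376
Total = 0.00887. Share from F = 0.00510/0.00887 = 0.575.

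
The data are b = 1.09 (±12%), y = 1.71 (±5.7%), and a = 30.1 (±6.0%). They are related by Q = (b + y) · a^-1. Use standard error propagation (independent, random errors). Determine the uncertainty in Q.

Let u = b + y = 2.80. δu = √(δb² + δy²) = √(0.0171 + 0.00950) = 0.163, so δu/u = 0.0583.
Q is then a monomial in u, a:
δQ/Q = √((δu/u)² + (-1·δa/a)²) = √(0.00339 + 0.00360) = 0.0836
Q = 0.0930, so δQ = 0.0836 × 0.0930 = 0.00778.

0.00778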